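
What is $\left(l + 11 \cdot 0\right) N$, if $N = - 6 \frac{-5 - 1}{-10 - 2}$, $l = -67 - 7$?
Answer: $222$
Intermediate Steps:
$l = -74$ ($l = -67 - 7 = -74$)
$N = -3$ ($N = - 6 \left(- \frac{6}{-12}\right) = - 6 \left(\left(-6\right) \left(- \frac{1}{12}\right)\right) = \left(-6\right) \frac{1}{2} = -3$)
$\left(l + 11 \cdot 0\right) N = \left(-74 + 11 \cdot 0\right) \left(-3\right) = \left(-74 + 0\right) \left(-3\right) = \left(-74\right) \left(-3\right) = 222$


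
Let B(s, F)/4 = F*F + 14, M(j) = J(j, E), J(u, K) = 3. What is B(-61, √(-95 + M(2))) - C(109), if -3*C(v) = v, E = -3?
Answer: -827/3 ≈ -275.67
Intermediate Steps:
M(j) = 3
C(v) = -v/3
B(s, F) = 56 + 4*F² (B(s, F) = 4*(F*F + 14) = 4*(F² + 14) = 4*(14 + F²) = 56 + 4*F²)
B(-61, √(-95 + M(2))) - C(109) = (56 + 4*(√(-95 + 3))²) - (-1)*109/3 = (56 + 4*(√(-92))²) - 1*(-109/3) = (56 + 4*(2*I*√23)²) + 109/3 = (56 + 4*(-92)) + 109/3 = (56 - 368) + 109/3 = -312 + 109/3 = -827/3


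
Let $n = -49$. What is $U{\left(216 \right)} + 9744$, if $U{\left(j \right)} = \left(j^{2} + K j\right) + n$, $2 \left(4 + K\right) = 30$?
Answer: $58727$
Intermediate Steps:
$K = 11$ ($K = -4 + \frac{1}{2} \cdot 30 = -4 + 15 = 11$)
$U{\left(j \right)} = -49 + j^{2} + 11 j$ ($U{\left(j \right)} = \left(j^{2} + 11 j\right) - 49 = -49 + j^{2} + 11 j$)
$U{\left(216 \right)} + 9744 = \left(-49 + 216^{2} + 11 \cdot 216\right) + 9744 = \left(-49 + 46656 + 2376\right) + 9744 = 48983 + 9744 = 58727$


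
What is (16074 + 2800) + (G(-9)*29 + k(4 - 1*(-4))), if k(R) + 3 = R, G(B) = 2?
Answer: 18937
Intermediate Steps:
k(R) = -3 + R
(16074 + 2800) + (G(-9)*29 + k(4 - 1*(-4))) = (16074 + 2800) + (2*29 + (-3 + (4 - 1*(-4)))) = 18874 + (58 + (-3 + (4 + 4))) = 18874 + (58 + (-3 + 8)) = 18874 + (58 + 5) = 18874 + 63 = 18937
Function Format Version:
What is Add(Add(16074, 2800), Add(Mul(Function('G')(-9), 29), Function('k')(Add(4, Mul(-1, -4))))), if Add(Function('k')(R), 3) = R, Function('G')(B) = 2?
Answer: 18937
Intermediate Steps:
Function('k')(R) = Add(-3, R)
Add(Add(16074, 2800), Add(Mul(Function('G')(-9), 29), Function('k')(Add(4, Mul(-1, -4))))) = Add(Add(16074, 2800), Add(Mul(2, 29), Add(-3, Add(4, Mul(-1, -4))))) = Add(18874, Add(58, Add(-3, Add(4, 4)))) = Add(18874, Add(58, Add(-3, 8))) = Add(18874, Add(58, 5)) = Add(18874, 63) = 18937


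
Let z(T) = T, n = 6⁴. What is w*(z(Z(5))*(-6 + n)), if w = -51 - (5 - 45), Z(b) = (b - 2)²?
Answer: -127710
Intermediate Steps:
Z(b) = (-2 + b)²
n = 1296
w = -11 (w = -51 - 1*(-40) = -51 + 40 = -11)
w*(z(Z(5))*(-6 + n)) = -11*(-2 + 5)²*(-6 + 1296) = -11*3²*1290 = -99*1290 = -11*11610 = -127710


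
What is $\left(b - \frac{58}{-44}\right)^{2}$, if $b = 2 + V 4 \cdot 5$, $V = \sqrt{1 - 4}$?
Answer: $- \frac{575471}{484} + \frac{1460 i \sqrt{3}}{11} \approx -1189.0 + 229.89 i$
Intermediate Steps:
$V = i \sqrt{3}$ ($V = \sqrt{-3} = i \sqrt{3} \approx 1.732 i$)
$b = 2 + 20 i \sqrt{3}$ ($b = 2 + i \sqrt{3} \cdot 4 \cdot 5 = 2 + i \sqrt{3} \cdot 20 = 2 + 20 i \sqrt{3} \approx 2.0 + 34.641 i$)
$\left(b - \frac{58}{-44}\right)^{2} = \left(\left(2 + 20 i \sqrt{3}\right) - \frac{58}{-44}\right)^{2} = \left(\left(2 + 20 i \sqrt{3}\right) - - \frac{29}{22}\right)^{2} = \left(\left(2 + 20 i \sqrt{3}\right) + \frac{29}{22}\right)^{2} = \left(\frac{73}{22} + 20 i \sqrt{3}\right)^{2}$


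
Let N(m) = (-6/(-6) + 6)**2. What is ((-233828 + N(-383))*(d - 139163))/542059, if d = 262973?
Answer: -11266710/211 ≈ -53397.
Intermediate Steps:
N(m) = 49 (N(m) = (-6*(-1/6) + 6)**2 = (1 + 6)**2 = 7**2 = 49)
((-233828 + N(-383))*(d - 139163))/542059 = ((-233828 + 49)*(262973 - 139163))/542059 = -233779*123810*(1/542059) = -28944177990*1/542059 = -11266710/211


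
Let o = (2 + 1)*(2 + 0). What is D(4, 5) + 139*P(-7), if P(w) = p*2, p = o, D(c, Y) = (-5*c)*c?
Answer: 1588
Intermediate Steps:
D(c, Y) = -5*c**2
o = 6 (o = 3*2 = 6)
p = 6
P(w) = 12 (P(w) = 6*2 = 12)
D(4, 5) + 139*P(-7) = -5*4**2 + 139*12 = -5*16 + 1668 = -80 + 1668 = 1588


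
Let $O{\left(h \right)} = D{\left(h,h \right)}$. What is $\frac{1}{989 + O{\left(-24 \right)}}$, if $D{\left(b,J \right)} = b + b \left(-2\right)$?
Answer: $\frac{1}{1013} \approx 0.00098717$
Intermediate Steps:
$D{\left(b,J \right)} = - b$ ($D{\left(b,J \right)} = b - 2 b = - b$)
$O{\left(h \right)} = - h$
$\frac{1}{989 + O{\left(-24 \right)}} = \frac{1}{989 - -24} = \frac{1}{989 + 24} = \frac{1}{1013}$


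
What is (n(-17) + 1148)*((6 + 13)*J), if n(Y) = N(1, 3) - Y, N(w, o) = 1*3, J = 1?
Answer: 22192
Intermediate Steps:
N(w, o) = 3
n(Y) = 3 - Y
(n(-17) + 1148)*((6 + 13)*J) = ((3 - 1*(-17)) + 1148)*((6 + 13)*1) = ((3 + 17) + 1148)*(19*1) = (20 + 1148)*19 = 1168*19 = 22192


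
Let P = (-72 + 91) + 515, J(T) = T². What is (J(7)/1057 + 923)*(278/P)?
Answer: 6457940/13439 ≈ 480.54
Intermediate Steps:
P = 534 (P = 19 + 515 = 534)
(J(7)/1057 + 923)*(278/P) = (7²/1057 + 923)*(278/534) = (49*(1/1057) + 923)*(278*(1/534)) = (7/151 + 923)*(139/267) = (139380/151)*(139/267) = 6457940/13439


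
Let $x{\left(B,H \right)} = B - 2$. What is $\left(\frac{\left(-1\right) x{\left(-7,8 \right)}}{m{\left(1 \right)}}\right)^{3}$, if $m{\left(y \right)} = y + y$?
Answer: $\frac{729}{8} \approx 91.125$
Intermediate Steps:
$m{\left(y \right)} = 2 y$
$x{\left(B,H \right)} = -2 + B$
$\left(\frac{\left(-1\right) x{\left(-7,8 \right)}}{m{\left(1 \right)}}\right)^{3} = \left(\frac{\left(-1\right) \left(-2 - 7\right)}{2 \cdot 1}\right)^{3} = \left(\frac{\left(-1\right) \left(-9\right)}{2}\right)^{3} = \left(9 \cdot \frac{1}{2}\right)^{3} = \left(\frac{9}{2}\right)^{3} = \frac{729}{8}$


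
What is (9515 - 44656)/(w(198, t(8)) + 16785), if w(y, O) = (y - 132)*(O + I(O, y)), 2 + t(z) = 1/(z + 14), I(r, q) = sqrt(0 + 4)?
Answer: -35141/16788 ≈ -2.0932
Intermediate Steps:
I(r, q) = 2 (I(r, q) = sqrt(4) = 2)
t(z) = -2 + 1/(14 + z) (t(z) = -2 + 1/(z + 14) = -2 + 1/(14 + z))
w(y, O) = (-132 + y)*(2 + O) (w(y, O) = (y - 132)*(O + 2) = (-132 + y)*(2 + O))
(9515 - 44656)/(w(198, t(8)) + 16785) = (9515 - 44656)/((-264 - 132*(-27 - 2*8)/(14 + 8) + 2*198 + ((-27 - 2*8)/(14 + 8))*198) + 16785) = -35141/((-264 - 132*(-27 - 16)/22 + 396 + ((-27 - 16)/22)*198) + 16785) = -35141/((-264 - 6*(-43) + 396 + ((1/22)*(-43))*198) + 16785) = -35141/((-264 - 132*(-43/22) + 396 - 43/22*198) + 16785) = -35141/((-264 + 258 + 396 - 387) + 16785) = -35141/(3 + 16785) = -35141/16788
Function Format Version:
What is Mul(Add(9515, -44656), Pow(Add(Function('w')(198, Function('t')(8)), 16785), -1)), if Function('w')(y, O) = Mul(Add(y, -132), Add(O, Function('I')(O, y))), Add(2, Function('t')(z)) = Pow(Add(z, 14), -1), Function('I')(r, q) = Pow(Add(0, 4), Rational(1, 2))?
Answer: Rational(-35141, 16788) ≈ -2.0932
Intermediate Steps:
Function('I')(r, q) = 2 (Function('I')(r, q) = Pow(4, Rational(1, 2)) = 2)
Function('t')(z) = Add(-2, Pow(Add(14, z), -1)) (Function('t')(z) = Add(-2, Pow(Add(z, 14), -1)) = Add(-2, Pow(Add(14, z), -1)))
Function('w')(y, O) = Mul(Add(-132, y), Add(2, O)) (Function('w')(y, O) = Mul(Add(y, -132), Add(O, 2)) = Mul(Add(-132, y), Add(2, O)))
Mul(Add(9515, -44656), Pow(Add(Function('w')(198, Function('t')(8)), 16785), -1)) = Mul(Add(9515, -44656), Pow(Add(Add(-264, Mul(-132, Mul(Pow(Add(14, 8), -1), Add(-27, Mul(-2, 8)))), Mul(2, 198), Mul(Mul(Pow(Add(14, 8), -1), Add(-27, Mul(-2, 8))), 198)), 16785), -1)) = Mul(-35141, Pow(Add(Add(-264, Mul(-132, Mul(Pow(22, -1), Add(-27, -16))), 396, Mul(Mul(Pow(22, -1), Add(-27, -16)), 198)), 16785), -1)) = Mul(-35141, Pow(Add(Add(-264, Mul(-132, Mul(Rational(1, 22), -43)), 396, Mul(Mul(Rational(1, 22), -43), 198)), 16785), -1)) = Mul(-35141, Pow(Add(Add(-264, Mul(-132, Rational(-43, 22)), 396, Mul(Rational(-43, 22), 198)), 16785), -1)) = Mul(-35141, Pow(Add(Add(-264, 258, 396, -387), 16785), -1)) = Mul(-35141, Pow(Add(3, 16785), -1)) = Mul(-35141, Pow(16788, -1)) = Mul(-35141, Rational(1, 16788)) = Rational(-35141, 16788)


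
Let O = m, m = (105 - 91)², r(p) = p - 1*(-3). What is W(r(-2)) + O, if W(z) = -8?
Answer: 188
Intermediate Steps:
r(p) = 3 + p (r(p) = p + 3 = 3 + p)
m = 196 (m = 14² = 196)
O = 196
W(r(-2)) + O = -8 + 196 = 188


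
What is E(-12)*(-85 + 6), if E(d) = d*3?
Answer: 2844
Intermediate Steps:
E(d) = 3*d
E(-12)*(-85 + 6) = (3*(-12))*(-85 + 6) = -36*(-79) = 2844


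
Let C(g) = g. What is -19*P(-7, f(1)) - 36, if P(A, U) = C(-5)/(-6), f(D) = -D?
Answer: -311/6 ≈ -51.833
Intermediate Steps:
P(A, U) = ⅚ (P(A, U) = -5/(-6) = -5*(-⅙) = ⅚)
-19*P(-7, f(1)) - 36 = -19*⅚ - 36 = -95/6 - 36 = -311/6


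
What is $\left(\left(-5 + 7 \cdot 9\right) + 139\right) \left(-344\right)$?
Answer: $-67768$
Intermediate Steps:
$\left(\left(-5 + 7 \cdot 9\right) + 139\right) \left(-344\right) = \left(\left(-5 + 63\right) + 139\right) \left(-344\right) = \left(58 + 139\right) \left(-344\right) = 197 \left(-344\right) = -67768$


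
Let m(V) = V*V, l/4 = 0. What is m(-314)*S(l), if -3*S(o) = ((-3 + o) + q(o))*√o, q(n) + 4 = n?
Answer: 0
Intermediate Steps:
l = 0 (l = 4*0 = 0)
q(n) = -4 + n
m(V) = V²
S(o) = -√o*(-7 + 2*o)/3 (S(o) = -((-3 + o) + (-4 + o))*√o/3 = -(-7 + 2*o)*√o/3 = -√o*(-7 + 2*o)/3)
m(-314)*S(l) = (-314)²*(√0*(7 - 2*0)/3) = 98596*((⅓)*0*(7 + 0)) = 98596*((⅓)*0*7) = 98596*0 = 0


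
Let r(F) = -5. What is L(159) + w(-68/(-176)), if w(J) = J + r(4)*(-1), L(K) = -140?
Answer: -5923/44 ≈ -134.61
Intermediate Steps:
w(J) = 5 + J (w(J) = J - 5*(-1) = J + 5 = 5 + J)
L(159) + w(-68/(-176)) = -140 + (5 - 68/(-176)) = -140 + (5 - 68*(-1/176)) = -140 + (5 + 17/44) = -140 + 237/44 = -5923/44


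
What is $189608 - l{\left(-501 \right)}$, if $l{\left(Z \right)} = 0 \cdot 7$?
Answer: $189608$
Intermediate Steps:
$l{\left(Z \right)} = 0$
$189608 - l{\left(-501 \right)} = 189608 - 0 = 189608 + 0 = 189608$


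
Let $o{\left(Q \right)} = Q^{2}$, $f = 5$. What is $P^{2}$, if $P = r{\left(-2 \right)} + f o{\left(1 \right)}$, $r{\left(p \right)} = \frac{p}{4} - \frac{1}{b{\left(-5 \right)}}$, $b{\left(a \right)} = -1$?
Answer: $\frac{121}{4} \approx 30.25$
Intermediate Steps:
$r{\left(p \right)} = 1 + \frac{p}{4}$ ($r{\left(p \right)} = \frac{p}{4} - \frac{1}{-1} = p \frac{1}{4} - -1 = \frac{p}{4} + 1 = 1 + \frac{p}{4}$)
$P = \frac{11}{2}$ ($P = \left(1 + \frac{1}{4} \left(-2\right)\right) + 5 \cdot 1^{2} = \left(1 - \frac{1}{2}\right) + 5 \cdot 1 = \frac{1}{2} + 5 = \frac{11}{2} \approx 5.5$)
$P^{2} = \left(\frac{11}{2}\right)^{2} = \frac{121}{4}$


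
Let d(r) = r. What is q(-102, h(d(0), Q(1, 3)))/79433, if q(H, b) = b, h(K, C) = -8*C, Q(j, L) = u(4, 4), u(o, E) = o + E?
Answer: -64/79433 ≈ -0.00080571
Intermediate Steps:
u(o, E) = E + o
Q(j, L) = 8 (Q(j, L) = 4 + 4 = 8)
q(-102, h(d(0), Q(1, 3)))/79433 = -8*8/79433 = -64*1/79433 = -64/79433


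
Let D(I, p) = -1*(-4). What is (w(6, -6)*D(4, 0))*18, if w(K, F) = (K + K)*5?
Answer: 4320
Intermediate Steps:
D(I, p) = 4
w(K, F) = 10*K (w(K, F) = (2*K)*5 = 10*K)
(w(6, -6)*D(4, 0))*18 = ((10*6)*4)*18 = (60*4)*18 = 240*18 = 4320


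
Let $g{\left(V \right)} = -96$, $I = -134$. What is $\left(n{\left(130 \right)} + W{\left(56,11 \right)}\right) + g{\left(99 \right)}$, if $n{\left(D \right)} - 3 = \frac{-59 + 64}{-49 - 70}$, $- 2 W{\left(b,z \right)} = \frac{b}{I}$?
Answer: $- \frac{740158}{7973} \approx -92.833$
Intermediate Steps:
$W{\left(b,z \right)} = \frac{b}{268}$ ($W{\left(b,z \right)} = - \frac{b \frac{1}{-134}}{2} = - \frac{b \left(- \frac{1}{134}\right)}{2} = - \frac{\left(- \frac{1}{134}\right) b}{2} = \frac{b}{268}$)
$n{\left(D \right)} = \frac{352}{119}$ ($n{\left(D \right)} = 3 + \frac{-59 + 64}{-49 - 70} = 3 + \frac{5}{-119} = 3 + 5 \left(- \frac{1}{119}\right) = 3 - \frac{5}{119} = \frac{352}{119}$)
$\left(n{\left(130 \right)} + W{\left(56,11 \right)}\right) + g{\left(99 \right)} = \left(\frac{352}{119} + \frac{1}{268} \cdot 56\right) - 96 = \left(\frac{352}{119} + \frac{14}{67}\right) - 96 = \frac{25250}{7973} - 96 = - \frac{740158}{7973}$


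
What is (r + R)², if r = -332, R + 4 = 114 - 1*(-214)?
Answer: 64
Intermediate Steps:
R = 324 (R = -4 + (114 - 1*(-214)) = -4 + (114 + 214) = -4 + 328 = 324)
(r + R)² = (-332 + 324)² = (-8)² = 64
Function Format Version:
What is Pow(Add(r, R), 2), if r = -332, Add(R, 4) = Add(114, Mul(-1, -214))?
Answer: 64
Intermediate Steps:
R = 324 (R = Add(-4, Add(114, Mul(-1, -214))) = Add(-4, Add(114, 214)) = Add(-4, 328) = 324)
Pow(Add(r, R), 2) = Pow(Add(-332, 324), 2) = Pow(-8, 2) = 64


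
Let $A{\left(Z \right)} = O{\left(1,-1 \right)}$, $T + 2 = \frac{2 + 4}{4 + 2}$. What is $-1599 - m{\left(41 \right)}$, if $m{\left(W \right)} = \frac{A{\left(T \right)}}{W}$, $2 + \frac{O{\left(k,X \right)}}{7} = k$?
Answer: $- \frac{65552}{41} \approx -1598.8$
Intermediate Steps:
$O{\left(k,X \right)} = -14 + 7 k$
$T = -1$ ($T = -2 + \frac{2 + 4}{4 + 2} = -2 + \frac{6}{6} = -2 + 6 \cdot \frac{1}{6} = -2 + 1 = -1$)
$A{\left(Z \right)} = -7$ ($A{\left(Z \right)} = -14 + 7 \cdot 1 = -14 + 7 = -7$)
$m{\left(W \right)} = - \frac{7}{W}$
$-1599 - m{\left(41 \right)} = -1599 - - \frac{7}{41} = -1599 + \frac{7}{41} = - \frac{65552}{41}$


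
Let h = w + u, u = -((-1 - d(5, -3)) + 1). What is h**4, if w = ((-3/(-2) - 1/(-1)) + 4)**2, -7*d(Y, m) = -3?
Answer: 2039255400625/614656 ≈ 3.3177e+6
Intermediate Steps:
d(Y, m) = 3/7 (d(Y, m) = -1/7*(-3) = 3/7)
w = 169/4 (w = ((-3*(-1/2) - 1*(-1)) + 4)**2 = ((3/2 + 1) + 4)**2 = (5/2 + 4)**2 = (13/2)**2 = 169/4 ≈ 42.250)
u = 3/7 (u = -((-1 - 1*3/7) + 1) = -((-1 - 3/7) + 1) = -(-10/7 + 1) = -1*(-3/7) = 3/7 ≈ 0.42857)
h = 1195/28 (h = 169/4 + 3/7 = 1195/28 ≈ 42.679)
h**4 = (1195/28)**4 = 2039255400625/614656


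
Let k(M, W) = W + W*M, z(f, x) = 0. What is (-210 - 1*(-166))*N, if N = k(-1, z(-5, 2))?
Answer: 0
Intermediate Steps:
k(M, W) = W + M*W
N = 0 (N = 0*(1 - 1) = 0*0 = 0)
(-210 - 1*(-166))*N = (-210 - 1*(-166))*0 = (-210 + 166)*0 = -44*0 = 0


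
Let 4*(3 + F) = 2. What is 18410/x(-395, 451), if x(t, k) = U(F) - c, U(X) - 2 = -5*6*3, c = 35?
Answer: -18410/123 ≈ -149.67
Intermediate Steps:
F = -5/2 (F = -3 + (¼)*2 = -3 + ½ = -5/2 ≈ -2.5000)
U(X) = -88 (U(X) = 2 - 5*6*3 = 2 - 30*3 = 2 - 90 = -88)
x(t, k) = -123 (x(t, k) = -88 - 1*35 = -88 - 35 = -123)
18410/x(-395, 451) = 18410/(-123) = 18410*(-1/123) = -18410/123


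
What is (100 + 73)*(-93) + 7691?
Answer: -8398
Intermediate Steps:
(100 + 73)*(-93) + 7691 = 173*(-93) + 7691 = -16089 + 7691 = -8398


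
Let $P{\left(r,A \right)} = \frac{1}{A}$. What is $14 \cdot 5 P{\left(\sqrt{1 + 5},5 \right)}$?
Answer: $14$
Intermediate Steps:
$14 \cdot 5 P{\left(\sqrt{1 + 5},5 \right)} = \frac{14 \cdot 5}{5} = 70 \cdot \frac{1}{5} = 14$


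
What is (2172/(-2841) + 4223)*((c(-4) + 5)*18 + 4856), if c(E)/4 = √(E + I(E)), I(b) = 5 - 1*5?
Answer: 19776368322/947 + 575777808*I/947 ≈ 2.0883e+7 + 6.08e+5*I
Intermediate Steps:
I(b) = 0 (I(b) = 5 - 5 = 0)
c(E) = 4*√E (c(E) = 4*√(E + 0) = 4*√E)
(2172/(-2841) + 4223)*((c(-4) + 5)*18 + 4856) = (2172/(-2841) + 4223)*((4*√(-4) + 5)*18 + 4856) = (2172*(-1/2841) + 4223)*((4*(2*I) + 5)*18 + 4856) = (-724/947 + 4223)*((8*I + 5)*18 + 4856) = 3998457*((5 + 8*I)*18 + 4856)/947 = 3998457*((90 + 144*I) + 4856)/947 = 3998457*(4946 + 144*I)/947 = 19776368322/947 + 575777808*I/947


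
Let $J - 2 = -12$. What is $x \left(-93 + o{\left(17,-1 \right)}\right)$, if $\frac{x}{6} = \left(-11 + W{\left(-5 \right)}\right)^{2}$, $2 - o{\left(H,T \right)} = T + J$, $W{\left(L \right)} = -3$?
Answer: $-94080$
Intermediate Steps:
$J = -10$ ($J = 2 - 12 = -10$)
$o{\left(H,T \right)} = 12 - T$ ($o{\left(H,T \right)} = 2 - \left(T - 10\right) = 2 - \left(-10 + T\right) = 12 - T$)
$x = 1176$ ($x = 6 \left(-11 - 3\right)^{2} = 6 \left(-14\right)^{2} = 6 \cdot 196 = 1176$)
$x \left(-93 + o{\left(17,-1 \right)}\right) = 1176 \left(-93 + \left(12 - -1\right)\right) = 1176 \left(-93 + \left(12 + 1\right)\right) = 1176 \left(-93 + 13\right) = 1176 \left(-80\right) = -94080$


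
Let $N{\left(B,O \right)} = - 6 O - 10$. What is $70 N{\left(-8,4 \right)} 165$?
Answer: $-392700$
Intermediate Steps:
$N{\left(B,O \right)} = -10 - 6 O$
$70 N{\left(-8,4 \right)} 165 = 70 \left(-10 - 24\right) 165 = 70 \left(-34\right) 165 = \left(-2380\right) 165 = -392700$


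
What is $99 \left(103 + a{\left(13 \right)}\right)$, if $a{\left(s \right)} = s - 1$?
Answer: $11385$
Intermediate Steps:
$a{\left(s \right)} = -1 + s$
$99 \left(103 + a{\left(13 \right)}\right) = 99 \left(103 + \left(-1 + 13\right)\right) = 99 \left(103 + 12\right) = 99 \cdot 115 = 11385$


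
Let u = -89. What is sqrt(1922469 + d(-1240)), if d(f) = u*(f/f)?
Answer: 2*sqrt(480595) ≈ 1386.5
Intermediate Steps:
d(f) = -89 (d(f) = -89*f/f = -89*1 = -89)
sqrt(1922469 + d(-1240)) = sqrt(1922469 - 89) = sqrt(1922380) = 2*sqrt(480595)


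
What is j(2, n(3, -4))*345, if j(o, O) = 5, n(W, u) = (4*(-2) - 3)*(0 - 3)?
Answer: 1725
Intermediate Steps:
n(W, u) = 33 (n(W, u) = (-8 - 3)*(-3) = -11*(-3) = 33)
j(2, n(3, -4))*345 = 5*345 = 1725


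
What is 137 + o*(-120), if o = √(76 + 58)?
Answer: 137 - 120*√134 ≈ -1252.1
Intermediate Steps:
o = √134 ≈ 11.576
137 + o*(-120) = 137 + √134*(-120) = 137 - 120*√134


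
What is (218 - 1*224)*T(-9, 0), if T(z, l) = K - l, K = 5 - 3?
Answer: -12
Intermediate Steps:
K = 2
T(z, l) = 2 - l
(218 - 1*224)*T(-9, 0) = (218 - 1*224)*(2 - 1*0) = (218 - 224)*(2 + 0) = -6*2 = -12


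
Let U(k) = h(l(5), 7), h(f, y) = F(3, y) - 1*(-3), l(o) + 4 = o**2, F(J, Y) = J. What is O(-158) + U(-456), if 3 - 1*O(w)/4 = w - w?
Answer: 18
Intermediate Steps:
l(o) = -4 + o**2
O(w) = 12 (O(w) = 12 - 4*(w - w) = 12 - 4*0 = 12 + 0 = 12)
h(f, y) = 6 (h(f, y) = 3 - 1*(-3) = 3 + 3 = 6)
U(k) = 6
O(-158) + U(-456) = 12 + 6 = 18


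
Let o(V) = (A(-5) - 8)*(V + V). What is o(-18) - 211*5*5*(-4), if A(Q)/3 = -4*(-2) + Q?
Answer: 21064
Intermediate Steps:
A(Q) = 24 + 3*Q (A(Q) = 3*(-4*(-2) + Q) = 3*(8 + Q) = 24 + 3*Q)
o(V) = 2*V (o(V) = ((24 + 3*(-5)) - 8)*(V + V) = ((24 - 15) - 8)*(2*V) = (9 - 8)*(2*V) = 1*(2*V) = 2*V)
o(-18) - 211*5*5*(-4) = 2*(-18) - 211*5*5*(-4) = -36 - 5275*(-4) = -36 - 211*(-100) = -36 + 21100 = 21064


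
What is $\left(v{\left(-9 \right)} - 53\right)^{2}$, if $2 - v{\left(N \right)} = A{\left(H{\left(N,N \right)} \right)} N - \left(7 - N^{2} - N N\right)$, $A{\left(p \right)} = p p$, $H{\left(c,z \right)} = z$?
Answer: $273529$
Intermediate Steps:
$A{\left(p \right)} = p^{2}$
$v{\left(N \right)} = 9 - N^{3} - 2 N^{2}$ ($v{\left(N \right)} = 2 - \left(N^{2} N - \left(7 - N^{2} - N N\right)\right) = 2 - \left(N^{3} + \left(\left(N^{2} + N^{2}\right) - 7\right)\right) = 2 - \left(N^{3} + \left(2 N^{2} - 7\right)\right) = 2 - \left(N^{3} + \left(-7 + 2 N^{2}\right)\right) = 2 - \left(-7 + N^{3} + 2 N^{2}\right) = 9 - N^{3} - 2 N^{2}$)
$\left(v{\left(-9 \right)} - 53\right)^{2} = \left(\left(9 - \left(-9\right)^{3} - 2 \left(-9\right)^{2}\right) - 53\right)^{2} = \left(\left(9 - -729 - 162\right) - 53\right)^{2} = \left(\left(9 + 729 - 162\right) - 53\right)^{2} = \left(576 - 53\right)^{2} = 523^{2} = 273529$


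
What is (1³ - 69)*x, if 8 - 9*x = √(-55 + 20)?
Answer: -544/9 + 68*I*√35/9 ≈ -60.444 + 44.699*I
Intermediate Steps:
x = 8/9 - I*√35/9 (x = 8/9 - √(-55 + 20)/9 = 8/9 - I*√35/9 ≈ 0.88889 - 0.65734*I)
(1³ - 69)*x = (1³ - 69)*(8/9 - I*√35/9) = (1 - 69)*(8/9 - I*√35/9) = -68*(8/9 - I*√35/9) = -544/9 + 68*I*√35/9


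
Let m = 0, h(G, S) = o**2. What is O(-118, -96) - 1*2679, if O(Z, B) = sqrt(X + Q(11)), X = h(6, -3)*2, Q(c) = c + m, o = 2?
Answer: -2679 + sqrt(19) ≈ -2674.6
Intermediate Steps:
h(G, S) = 4 (h(G, S) = 2**2 = 4)
Q(c) = c (Q(c) = c + 0 = c)
X = 8 (X = 4*2 = 8)
O(Z, B) = sqrt(19) (O(Z, B) = sqrt(8 + 11) = sqrt(19))
O(-118, -96) - 1*2679 = sqrt(19) - 1*2679 = sqrt(19) - 2679 = -2679 + sqrt(19)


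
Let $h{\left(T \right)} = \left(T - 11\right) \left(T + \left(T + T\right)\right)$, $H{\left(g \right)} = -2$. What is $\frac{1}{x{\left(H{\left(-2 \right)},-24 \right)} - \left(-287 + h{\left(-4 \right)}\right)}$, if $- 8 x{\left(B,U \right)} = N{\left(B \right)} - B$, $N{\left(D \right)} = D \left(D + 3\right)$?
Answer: $\frac{1}{107} \approx 0.0093458$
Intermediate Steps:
$N{\left(D \right)} = D \left(3 + D\right)$
$x{\left(B,U \right)} = \frac{B}{8} - \frac{B \left(3 + B\right)}{8}$ ($x{\left(B,U \right)} = - \frac{B \left(3 + B\right) - B}{8} = - \frac{- B + B \left(3 + B\right)}{8} = \frac{B}{8} - \frac{B \left(3 + B\right)}{8}$)
$h{\left(T \right)} = 3 T \left(-11 + T\right)$ ($h{\left(T \right)} = \left(-11 + T\right) \left(T + 2 T\right) = \left(-11 + T\right) 3 T = 3 T \left(-11 + T\right)$)
$\frac{1}{x{\left(H{\left(-2 \right)},-24 \right)} - \left(-287 + h{\left(-4 \right)}\right)} = \frac{1}{\frac{1}{8} \left(-2\right) \left(-2 - -2\right) + \left(287 - 3 \left(-4\right) \left(-11 - 4\right)\right)} = \frac{1}{\frac{1}{8} \left(-2\right) \left(-2 + 2\right) + \left(287 - 3 \left(-4\right) \left(-15\right)\right)} = \frac{1}{\frac{1}{8} \left(-2\right) 0 + \left(287 - 180\right)} = \frac{1}{0 + \left(287 - 180\right)} = \frac{1}{0 + 107} = \frac{1}{107}$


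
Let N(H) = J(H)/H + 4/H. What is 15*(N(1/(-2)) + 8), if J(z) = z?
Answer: 15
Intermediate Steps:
N(H) = 1 + 4/H (N(H) = H/H + 4/H = 1 + 4/H)
15*(N(1/(-2)) + 8) = 15*((4 + 1/(-2))/(1/(-2)) + 8) = 15*((4 - ½)/(-½) + 8) = 15*(-2*7/2 + 8) = 15*(-7 + 8) = 15*1 = 15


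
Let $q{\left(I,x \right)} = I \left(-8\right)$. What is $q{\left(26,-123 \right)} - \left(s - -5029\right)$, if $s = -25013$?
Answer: $19776$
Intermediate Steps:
$q{\left(I,x \right)} = - 8 I$
$q{\left(26,-123 \right)} - \left(s - -5029\right) = \left(-8\right) 26 - \left(-25013 - -5029\right) = -208 - \left(-25013 + 5029\right) = -208 - -19984 = -208 + 19984 = 19776$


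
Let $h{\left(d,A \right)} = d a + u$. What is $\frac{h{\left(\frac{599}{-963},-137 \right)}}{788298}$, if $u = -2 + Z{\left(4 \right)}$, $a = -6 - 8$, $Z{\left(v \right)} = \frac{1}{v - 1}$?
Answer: $\frac{6781}{759130974} \approx 8.9326 \cdot 10^{-6}$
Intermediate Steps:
$Z{\left(v \right)} = \frac{1}{-1 + v}$
$a = -14$ ($a = -6 - 8 = -14$)
$u = - \frac{5}{3}$ ($u = -2 + \frac{1}{-1 + 4} = -2 + \frac{1}{3} = - \frac{5}{3} \approx -1.6667$)
$h{\left(d,A \right)} = - \frac{5}{3} - 14 d$ ($h{\left(d,A \right)} = d \left(-14\right) - \frac{5}{3} = - 14 d - \frac{5}{3} = - \frac{5}{3} - 14 d$)
$\frac{h{\left(\frac{599}{-963},-137 \right)}}{788298} = \frac{- \frac{5}{3} - 14 \frac{599}{-963}}{788298} = \left(- \frac{5}{3} - 14 \cdot 599 \left(- \frac{1}{963}\right)\right) \frac{1}{788298} = \left(- \frac{5}{3} - - \frac{8386}{963}\right) \frac{1}{788298} = \left(- \frac{5}{3} + \frac{8386}{963}\right) \frac{1}{788298} = \frac{6781}{963} \cdot \frac{1}{788298} = \frac{6781}{759130974}$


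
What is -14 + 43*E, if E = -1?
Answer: -57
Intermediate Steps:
-14 + 43*E = -14 + 43*(-1) = -14 - 43 = -57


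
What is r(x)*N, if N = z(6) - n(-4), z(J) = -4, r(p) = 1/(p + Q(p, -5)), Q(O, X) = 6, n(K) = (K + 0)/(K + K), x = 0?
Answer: -¾ ≈ -0.75000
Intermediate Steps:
n(K) = ½ (n(K) = K/((2*K)) = K*(1/(2*K)) = ½)
r(p) = 1/(6 + p) (r(p) = 1/(p + 6) = 1/(6 + p))
N = -9/2 (N = -4 - 1*½ = -4 - ½ = -9/2 ≈ -4.5000)
r(x)*N = -9/2/(6 + 0) = -9/2/6 = (⅙)*(-9/2) = -¾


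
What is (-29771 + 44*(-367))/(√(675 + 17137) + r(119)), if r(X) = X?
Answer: 5464361/3651 - 91838*√4453/3651 ≈ -181.89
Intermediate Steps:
(-29771 + 44*(-367))/(√(675 + 17137) + r(119)) = (-29771 + 44*(-367))/(√(675 + 17137) + 119) = (-29771 - 16148)/(√17812 + 119) = -45919/(2*√4453 + 119) = -45919/(119 + 2*√4453)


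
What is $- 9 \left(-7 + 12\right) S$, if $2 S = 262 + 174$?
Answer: $-9810$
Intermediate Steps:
$S = 218$ ($S = \frac{262 + 174}{2} = \frac{1}{2} \cdot 436 = 218$)
$- 9 \left(-7 + 12\right) S = - 9 \left(-7 + 12\right) 218 = \left(-9\right) 5 \cdot 218 = \left(-45\right) 218 = -9810$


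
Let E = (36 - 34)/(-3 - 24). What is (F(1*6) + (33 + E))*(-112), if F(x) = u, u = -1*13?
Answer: -60256/27 ≈ -2231.7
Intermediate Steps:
u = -13
E = -2/27 (E = 2/(-27) = 2*(-1/27) = -2/27 ≈ -0.074074)
F(x) = -13
(F(1*6) + (33 + E))*(-112) = (-13 + (33 - 2/27))*(-112) = (-13 + 889/27)*(-112) = (538/27)*(-112) = -60256/27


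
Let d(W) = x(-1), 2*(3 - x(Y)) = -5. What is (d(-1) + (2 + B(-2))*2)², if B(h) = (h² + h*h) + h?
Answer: 1849/4 ≈ 462.25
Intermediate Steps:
x(Y) = 11/2 (x(Y) = 3 - ½*(-5) = 3 + 5/2 = 11/2)
d(W) = 11/2
B(h) = h + 2*h² (B(h) = (h² + h²) + h = 2*h² + h = h + 2*h²)
(d(-1) + (2 + B(-2))*2)² = (11/2 + (2 - 2*(1 + 2*(-2)))*2)² = (11/2 + (2 - 2*(1 - 4))*2)² = (11/2 + (2 - 2*(-3))*2)² = (11/2 + (2 + 6)*2)² = (11/2 + 8*2)² = (11/2 + 16)² = (43/2)² = 1849/4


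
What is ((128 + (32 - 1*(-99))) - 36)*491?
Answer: 109493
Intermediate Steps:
((128 + (32 - 1*(-99))) - 36)*491 = ((128 + (32 + 99)) - 36)*491 = ((128 + 131) - 36)*491 = (259 - 36)*491 = 223*491 = 109493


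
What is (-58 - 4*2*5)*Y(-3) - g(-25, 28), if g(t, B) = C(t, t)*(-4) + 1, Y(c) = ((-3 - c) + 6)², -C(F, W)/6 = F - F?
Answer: -3529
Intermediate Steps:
C(F, W) = 0 (C(F, W) = -6*(F - F) = -6*0 = 0)
Y(c) = (3 - c)²
g(t, B) = 1 (g(t, B) = 0*(-4) + 1 = 0 + 1 = 1)
(-58 - 4*2*5)*Y(-3) - g(-25, 28) = (-58 - 4*2*5)*(-3 - 3)² - 1*1 = (-58 - 8*5)*(-6)² - 1 = (-58 - 40)*36 - 1 = -98*36 - 1 = -3528 - 1 = -3529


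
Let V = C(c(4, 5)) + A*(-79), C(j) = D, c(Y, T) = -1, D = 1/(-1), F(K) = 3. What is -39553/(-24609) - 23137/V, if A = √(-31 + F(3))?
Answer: 7481225630/4300398141 - 3655646*I*√7/174749 ≈ 1.7397 - 55.348*I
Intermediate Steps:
D = -1
C(j) = -1
A = 2*I*√7 (A = √(-31 + 3) = √(-28) = 2*I*√7 ≈ 5.2915*I)
V = -1 - 158*I*√7 (V = -1 + (2*I*√7)*(-79) = -1 - 158*I*√7 ≈ -1.0 - 418.03*I)
-39553/(-24609) - 23137/V = -39553/(-24609) - 23137/(-1 - 158*I*√7) = -39553*(-1/24609) - 23137/(-1 - 158*I*√7) = 39553/24609 - 23137/(-1 - 158*I*√7)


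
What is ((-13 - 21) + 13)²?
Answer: 441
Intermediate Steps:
((-13 - 21) + 13)² = (-34 + 13)² = (-21)² = 441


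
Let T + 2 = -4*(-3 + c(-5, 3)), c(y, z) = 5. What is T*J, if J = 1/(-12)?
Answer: 5/6 ≈ 0.83333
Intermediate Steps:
T = -10 (T = -2 - 4*(-3 + 5) = -2 - 4*2 = -2 - 8 = -10)
J = -1/12 ≈ -0.083333
T*J = -10*(-1/12) = 5/6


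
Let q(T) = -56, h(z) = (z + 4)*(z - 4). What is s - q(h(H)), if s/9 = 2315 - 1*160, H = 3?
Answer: 19451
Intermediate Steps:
h(z) = (-4 + z)*(4 + z) (h(z) = (4 + z)*(-4 + z) = (-4 + z)*(4 + z))
s = 19395 (s = 9*(2315 - 1*160) = 9*(2315 - 160) = 9*2155 = 19395)
s - q(h(H)) = 19395 - 1*(-56) = 19395 + 56 = 19451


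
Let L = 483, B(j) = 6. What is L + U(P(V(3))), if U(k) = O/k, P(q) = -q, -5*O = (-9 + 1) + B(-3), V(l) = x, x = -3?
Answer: 7247/15 ≈ 483.13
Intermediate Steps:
V(l) = -3
O = ⅖ (O = -((-9 + 1) + 6)/5 = -(-8 + 6)/5 = -⅕*(-2) = ⅖ ≈ 0.40000)
U(k) = 2/(5*k)
L + U(P(V(3))) = 483 + 2/(5*((-1*(-3)))) = 483 + (⅖)/3 = 483 + (⅖)*(⅓) = 483 + 2/15 = 7247/15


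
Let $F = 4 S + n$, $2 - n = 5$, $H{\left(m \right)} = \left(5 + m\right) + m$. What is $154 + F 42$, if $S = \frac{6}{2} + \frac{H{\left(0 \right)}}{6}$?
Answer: $672$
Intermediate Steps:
$H{\left(m \right)} = 5 + 2 m$
$S = \frac{23}{6}$ ($S = \frac{6}{2} + \frac{5 + 2 \cdot 0}{6} = 6 \cdot \frac{1}{2} + \left(5 + 0\right) \frac{1}{6} = 3 + 5 \cdot \frac{1}{6} = 3 + \frac{5}{6} = \frac{23}{6} \approx 3.8333$)
$n = -3$ ($n = 2 - 5 = -3$)
$F = \frac{37}{3}$ ($F = 4 \cdot \frac{23}{6} - 3 = \frac{46}{3} - 3 = \frac{37}{3} \approx 12.333$)
$154 + F 42 = 154 + \frac{37}{3} \cdot 42 = 154 + 518 = 672$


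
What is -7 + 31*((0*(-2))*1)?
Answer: -7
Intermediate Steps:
-7 + 31*((0*(-2))*1) = -7 + 31*(0*1) = -7 + 31*0 = -7 + 0 = -7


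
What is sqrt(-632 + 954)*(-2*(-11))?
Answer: 22*sqrt(322) ≈ 394.78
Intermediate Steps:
sqrt(-632 + 954)*(-2*(-11)) = sqrt(322)*22 = 22*sqrt(322)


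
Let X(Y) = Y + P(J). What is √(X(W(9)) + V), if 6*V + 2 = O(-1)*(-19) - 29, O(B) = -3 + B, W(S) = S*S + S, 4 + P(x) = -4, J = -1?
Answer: √358/2 ≈ 9.4604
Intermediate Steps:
P(x) = -8 (P(x) = -4 - 4 = -8)
W(S) = S + S² (W(S) = S² + S = S + S²)
X(Y) = -8 + Y (X(Y) = Y - 8 = -8 + Y)
V = 15/2 (V = -⅓ + ((-3 - 1)*(-19) - 29)/6 = -⅓ + (-4*(-19) - 29)/6 = -⅓ + (76 - 29)/6 = -⅓ + (⅙)*47 = -⅓ + 47/6 = 15/2 ≈ 7.5000)
√(X(W(9)) + V) = √((-8 + 9*(1 + 9)) + 15/2) = √((-8 + 9*10) + 15/2) = √((-8 + 90) + 15/2) = √(82 + 15/2) = √(179/2) = √358/2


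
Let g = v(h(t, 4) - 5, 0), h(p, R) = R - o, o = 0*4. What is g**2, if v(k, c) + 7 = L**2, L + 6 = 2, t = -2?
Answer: 81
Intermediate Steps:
o = 0
L = -4 (L = -6 + 2 = -4)
h(p, R) = R (h(p, R) = R - 1*0 = R + 0 = R)
v(k, c) = 9 (v(k, c) = -7 + (-4)**2 = -7 + 16 = 9)
g = 9
g**2 = 9**2 = 81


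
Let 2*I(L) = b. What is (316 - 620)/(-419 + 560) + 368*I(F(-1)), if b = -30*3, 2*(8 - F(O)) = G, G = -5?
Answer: -2335264/141 ≈ -16562.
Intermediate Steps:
F(O) = 21/2 (F(O) = 8 - 1/2*(-5) = 8 + 5/2 = 21/2)
b = -90 (b = -6*15 = -90)
I(L) = -45 (I(L) = (1/2)*(-90) = -45)
(316 - 620)/(-419 + 560) + 368*I(F(-1)) = (316 - 620)/(-419 + 560) + 368*(-45) = -304/141 - 16560 = -2335264/141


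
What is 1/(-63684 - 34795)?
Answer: -1/98479 ≈ -1.0154e-5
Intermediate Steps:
1/(-63684 - 34795) = 1/(-98479) = -1/98479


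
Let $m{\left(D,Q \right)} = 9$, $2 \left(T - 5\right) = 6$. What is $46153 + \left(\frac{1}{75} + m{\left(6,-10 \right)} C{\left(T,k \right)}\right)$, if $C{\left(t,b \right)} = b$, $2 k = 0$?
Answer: $\frac{3461476}{75} \approx 46153.0$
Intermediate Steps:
$k = 0$ ($k = \frac{1}{2} \cdot 0 = 0$)
$T = 8$ ($T = 5 + \frac{1}{2} \cdot 6 = 5 + 3 = 8$)
$46153 + \left(\frac{1}{75} + m{\left(6,-10 \right)} C{\left(T,k \right)}\right) = 46153 + \left(\frac{1}{75} + 9 \cdot 0\right) = 46153 + \left(\frac{1}{75} + 0\right) = 46153 + \frac{1}{75} = \frac{3461476}{75}$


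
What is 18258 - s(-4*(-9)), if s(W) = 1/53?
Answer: 967673/53 ≈ 18258.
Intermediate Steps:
s(W) = 1/53
18258 - s(-4*(-9)) = 18258 - 1*1/53 = 18258 - 1/53 = 967673/53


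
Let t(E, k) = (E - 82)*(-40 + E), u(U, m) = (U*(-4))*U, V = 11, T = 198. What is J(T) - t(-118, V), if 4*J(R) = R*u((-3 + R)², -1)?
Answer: -286288355350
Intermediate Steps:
u(U, m) = -4*U² (u(U, m) = (-4*U)*U = -4*U²)
t(E, k) = (-82 + E)*(-40 + E)
J(R) = -R*(-3 + R)⁴ (J(R) = (R*(-4*(-3 + R)⁴))/4 = (-4*R*(-3 + R)⁴)/4 = -R*(-3 + R)⁴)
J(T) - t(-118, V) = -1*198*(-3 + 198)⁴ - (3280 + (-118)² - 122*(-118)) = -1*198*195⁴ - (3280 + 13924 + 14396) = -1*198*1445900625 - 1*31600 = -286288323750 - 31600 = -286288355350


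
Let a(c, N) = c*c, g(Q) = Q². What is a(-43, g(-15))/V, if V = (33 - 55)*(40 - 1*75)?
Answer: 1849/770 ≈ 2.4013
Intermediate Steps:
V = 770 (V = -22*(40 - 75) = -22*(-35) = 770)
a(c, N) = c²
a(-43, g(-15))/V = (-43)²/770 = 1849*(1/770) = 1849/770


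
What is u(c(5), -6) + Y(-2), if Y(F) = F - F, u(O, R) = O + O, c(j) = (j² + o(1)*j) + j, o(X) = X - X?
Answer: 60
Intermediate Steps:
o(X) = 0
c(j) = j + j² (c(j) = (j² + 0*j) + j = (j² + 0) + j = j² + j = j + j²)
u(O, R) = 2*O
Y(F) = 0
u(c(5), -6) + Y(-2) = 2*(5*(1 + 5)) + 0 = 2*(5*6) + 0 = 2*30 + 0 = 60 + 0 = 60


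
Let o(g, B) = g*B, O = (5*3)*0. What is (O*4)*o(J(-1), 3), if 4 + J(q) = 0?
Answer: 0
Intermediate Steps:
J(q) = -4 (J(q) = -4 + 0 = -4)
O = 0 (O = 15*0 = 0)
o(g, B) = B*g
(O*4)*o(J(-1), 3) = (0*4)*(3*(-4)) = 0*(-12) = 0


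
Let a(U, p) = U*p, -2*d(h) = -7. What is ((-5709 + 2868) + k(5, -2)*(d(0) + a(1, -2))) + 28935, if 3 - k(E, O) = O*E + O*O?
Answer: 52215/2 ≈ 26108.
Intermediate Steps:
d(h) = 7/2 (d(h) = -½*(-7) = 7/2)
k(E, O) = 3 - O² - E*O (k(E, O) = 3 - (O*E + O*O) = 3 - (E*O + O²) = 3 - (O² + E*O) = 3 + (-O² - E*O) = 3 - O² - E*O)
((-5709 + 2868) + k(5, -2)*(d(0) + a(1, -2))) + 28935 = ((-5709 + 2868) + (3 - 1*(-2)² - 1*5*(-2))*(7/2 + 1*(-2))) + 28935 = (-2841 + (3 - 1*4 + 10)*(7/2 - 2)) + 28935 = (-2841 + (3 - 4 + 10)*(3/2)) + 28935 = (-2841 + 9*(3/2)) + 28935 = (-2841 + 27/2) + 28935 = -5655/2 + 28935 = 52215/2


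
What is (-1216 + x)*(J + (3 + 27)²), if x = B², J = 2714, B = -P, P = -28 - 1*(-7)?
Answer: -2800850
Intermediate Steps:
P = -21 (P = -28 + 7 = -21)
B = 21 (B = -1*(-21) = 21)
x = 441 (x = 21² = 441)
(-1216 + x)*(J + (3 + 27)²) = (-1216 + 441)*(2714 + (3 + 27)²) = -775*(2714 + 30²) = -775*(2714 + 900) = -775*3614 = -2800850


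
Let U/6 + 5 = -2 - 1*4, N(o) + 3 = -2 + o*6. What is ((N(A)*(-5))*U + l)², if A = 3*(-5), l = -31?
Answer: 984767161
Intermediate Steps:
A = -15
N(o) = -5 + 6*o (N(o) = -3 + (-2 + o*6) = -3 + (-2 + 6*o) = -5 + 6*o)
U = -66 (U = -30 + 6*(-2 - 1*4) = -30 + 6*(-2 - 4) = -30 + 6*(-6) = -30 - 36 = -66)
((N(A)*(-5))*U + l)² = (((-5 + 6*(-15))*(-5))*(-66) - 31)² = (((-5 - 90)*(-5))*(-66) - 31)² = (-95*(-5)*(-66) - 31)² = (475*(-66) - 31)² = (-31350 - 31)² = (-31381)² = 984767161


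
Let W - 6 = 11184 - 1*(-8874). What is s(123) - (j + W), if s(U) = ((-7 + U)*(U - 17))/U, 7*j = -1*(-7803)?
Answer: -18148801/861 ≈ -21079.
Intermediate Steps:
j = 7803/7 (j = (-1*(-7803))/7 = (1/7)*7803 = 7803/7 ≈ 1114.7)
W = 20064 (W = 6 + (11184 - 1*(-8874)) = 6 + (11184 + 8874) = 6 + 20058 = 20064)
s(U) = (-17 + U)*(-7 + U)/U (s(U) = ((-7 + U)*(-17 + U))/U = ((-17 + U)*(-7 + U))/U = (-17 + U)*(-7 + U)/U)
s(123) - (j + W) = (-24 + 123 + 119/123) - (7803/7 + 20064) = (-24 + 123 + 119*(1/123)) - 1*148251/7 = (-24 + 123 + 119/123) - 148251/7 = 12296/123 - 148251/7 = -18148801/861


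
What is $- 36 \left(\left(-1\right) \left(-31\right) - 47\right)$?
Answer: $576$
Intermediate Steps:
$- 36 \left(\left(-1\right) \left(-31\right) - 47\right) = - 36 \left(31 - 47\right) = \left(-36\right) \left(-16\right) = 576$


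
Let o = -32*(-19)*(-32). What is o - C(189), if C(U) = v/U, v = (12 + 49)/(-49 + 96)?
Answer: -172827709/8883 ≈ -19456.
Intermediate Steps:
v = 61/47 ≈ 1.2979
C(U) = 61/(47*U)
o = -19456 (o = 608*(-32) = -19456)
o - C(189) = -19456 - 61/(47*189) = -19456 - 1*61/8883 = -19456 - 61/8883 = -172827709/8883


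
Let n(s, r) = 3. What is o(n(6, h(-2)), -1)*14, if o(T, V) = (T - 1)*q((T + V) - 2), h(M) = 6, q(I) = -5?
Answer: -140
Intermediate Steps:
o(T, V) = 5 - 5*T (o(T, V) = (T - 1)*(-5) = (-1 + T)*(-5) = 5 - 5*T)
o(n(6, h(-2)), -1)*14 = (5 - 5*3)*14 = (5 - 15)*14 = -10*14 = -140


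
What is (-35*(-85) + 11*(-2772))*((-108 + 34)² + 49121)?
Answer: -1502345649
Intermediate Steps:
(-35*(-85) + 11*(-2772))*((-108 + 34)² + 49121) = (2975 - 30492)*((-74)² + 49121) = -27517*(5476 + 49121) = -27517*54597 = -1502345649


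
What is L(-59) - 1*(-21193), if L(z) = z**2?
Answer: 24674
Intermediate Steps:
L(-59) - 1*(-21193) = (-59)**2 - 1*(-21193) = 3481 + 21193 = 24674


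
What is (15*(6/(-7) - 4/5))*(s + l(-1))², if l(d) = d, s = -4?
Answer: -4350/7 ≈ -621.43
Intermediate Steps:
(15*(6/(-7) - 4/5))*(s + l(-1))² = (15*(6/(-7) - 4/5))*(-4 - 1)² = (15*(6*(-⅐) - 4*⅕))*(-5)² = (15*(-6/7 - ⅘))*25 = (15*(-58/35))*25 = -174/7*25 = -4350/7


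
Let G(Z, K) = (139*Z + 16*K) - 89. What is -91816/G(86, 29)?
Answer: -91816/12329 ≈ -7.4472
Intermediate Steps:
G(Z, K) = -89 + 16*K + 139*Z (G(Z, K) = (16*K + 139*Z) - 89 = -89 + 16*K + 139*Z)
-91816/G(86, 29) = -91816/(-89 + 16*29 + 139*86) = -91816/(-89 + 464 + 11954) = -91816/12329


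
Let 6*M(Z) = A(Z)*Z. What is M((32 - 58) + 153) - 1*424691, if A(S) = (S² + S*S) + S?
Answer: 521583/2 ≈ 2.6079e+5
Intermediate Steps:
A(S) = S + 2*S² (A(S) = (S² + S²) + S = 2*S² + S = S + 2*S²)
M(Z) = Z²*(1 + 2*Z)/6 (M(Z) = ((Z*(1 + 2*Z))*Z)/6 = (Z²*(1 + 2*Z))/6 = Z²*(1 + 2*Z)/6)
M((32 - 58) + 153) - 1*424691 = ((32 - 58) + 153)²*(1 + 2*((32 - 58) + 153))/6 - 1*424691 = (-26 + 153)²*(1 + 2*(-26 + 153))/6 - 424691 = (⅙)*127²*(1 + 2*127) - 424691 = (⅙)*16129*(1 + 254) - 424691 = (⅙)*16129*255 - 424691 = 1370965/2 - 424691 = 521583/2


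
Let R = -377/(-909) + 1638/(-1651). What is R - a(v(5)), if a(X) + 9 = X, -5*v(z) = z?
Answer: 1087775/115443 ≈ 9.4226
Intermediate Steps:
v(z) = -z/5
a(X) = -9 + X
R = -66655/115443 (R = -377*(-1/909) + 1638*(-1/1651) = 377/909 - 126/127 = -66655/115443 ≈ -0.57738)
R - a(v(5)) = -66655/115443 - (-9 - 1/5*5) = -66655/115443 - (-9 - 1) = -66655/115443 - 1*(-10) = -66655/115443 + 10 = 1087775/115443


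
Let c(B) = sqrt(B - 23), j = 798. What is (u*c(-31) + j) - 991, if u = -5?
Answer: -193 - 15*I*sqrt(6) ≈ -193.0 - 36.742*I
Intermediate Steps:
c(B) = sqrt(-23 + B)
(u*c(-31) + j) - 991 = (-5*sqrt(-23 - 31) + 798) - 991 = (-15*I*sqrt(6) + 798) - 991 = (798 - 15*I*sqrt(6)) - 991 = -193 - 15*I*sqrt(6)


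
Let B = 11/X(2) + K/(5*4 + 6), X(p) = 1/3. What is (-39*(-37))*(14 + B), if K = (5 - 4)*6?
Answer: 68154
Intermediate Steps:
X(p) = ⅓
K = 6 (K = 1*6 = 6)
B = 432/13 (B = 11/(⅓) + 6/(5*4 + 6) = 11*3 + 6/(20 + 6) = 33 + 6/26 = 33 + 6*(1/26) = 33 + 3/13 = 432/13 ≈ 33.231)
(-39*(-37))*(14 + B) = (-39*(-37))*(14 + 432/13) = 1443*(614/13) = 68154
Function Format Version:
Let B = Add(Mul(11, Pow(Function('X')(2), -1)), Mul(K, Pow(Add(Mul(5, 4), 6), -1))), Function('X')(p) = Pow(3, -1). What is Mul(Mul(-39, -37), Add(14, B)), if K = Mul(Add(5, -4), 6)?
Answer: 68154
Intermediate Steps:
Function('X')(p) = Rational(1, 3)
K = 6 (K = Mul(1, 6) = 6)
B = Rational(432, 13) (B = Add(Mul(11, Pow(Rational(1, 3), -1)), Mul(6, Pow(Add(Mul(5, 4), 6), -1))) = Add(Mul(11, 3), Mul(6, Pow(Add(20, 6), -1))) = Add(33, Mul(6, Pow(26, -1))) = Add(33, Mul(6, Rational(1, 26))) = Add(33, Rational(3, 13)) = Rational(432, 13) ≈ 33.231)
Mul(Mul(-39, -37), Add(14, B)) = Mul(Mul(-39, -37), Add(14, Rational(432, 13))) = Mul(1443, Rational(614, 13)) = 68154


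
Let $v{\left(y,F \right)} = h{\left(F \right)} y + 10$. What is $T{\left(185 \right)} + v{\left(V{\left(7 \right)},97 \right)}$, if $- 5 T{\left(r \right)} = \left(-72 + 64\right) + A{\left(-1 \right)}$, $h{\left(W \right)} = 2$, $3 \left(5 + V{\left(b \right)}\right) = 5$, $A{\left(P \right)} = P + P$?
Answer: $\frac{16}{3} \approx 5.3333$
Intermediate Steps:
$A{\left(P \right)} = 2 P$
$V{\left(b \right)} = - \frac{10}{3}$ ($V{\left(b \right)} = -5 + \frac{1}{3} \cdot 5 = -5 + \frac{5}{3} = - \frac{10}{3}$)
$T{\left(r \right)} = 2$ ($T{\left(r \right)} = - \frac{\left(-72 + 64\right) + 2 \left(-1\right)}{5} = - \frac{-8 - 2}{5} = \left(- \frac{1}{5}\right) \left(-10\right) = 2$)
$v{\left(y,F \right)} = 10 + 2 y$ ($v{\left(y,F \right)} = 2 y + 10 = 10 + 2 y$)
$T{\left(185 \right)} + v{\left(V{\left(7 \right)},97 \right)} = 2 + \left(10 + 2 \left(- \frac{10}{3}\right)\right) = 2 + \left(10 - \frac{20}{3}\right) = 2 + \frac{10}{3} = \frac{16}{3}$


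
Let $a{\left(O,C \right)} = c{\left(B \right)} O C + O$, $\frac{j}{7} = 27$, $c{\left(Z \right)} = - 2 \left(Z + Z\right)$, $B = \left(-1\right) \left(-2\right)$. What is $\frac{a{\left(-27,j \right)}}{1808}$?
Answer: $\frac{40797}{1808} \approx 22.565$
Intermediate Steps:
$B = 2$
$c{\left(Z \right)} = - 4 Z$ ($c{\left(Z \right)} = - 2 \cdot 2 Z = - 4 Z$)
$j = 189$ ($j = 7 \cdot 27 = 189$)
$a{\left(O,C \right)} = O - 8 C O$ ($a{\left(O,C \right)} = \left(-4\right) 2 O C + O = - 8 O C + O = - 8 C O + O = O - 8 C O$)
$\frac{a{\left(-27,j \right)}}{1808} = \frac{\left(-27\right) \left(1 - 1512\right)}{1808} = - 27 \left(1 - 1512\right) \frac{1}{1808} = \left(-27\right) \left(-1511\right) \frac{1}{1808} = 40797 \cdot \frac{1}{1808} = \frac{40797}{1808}$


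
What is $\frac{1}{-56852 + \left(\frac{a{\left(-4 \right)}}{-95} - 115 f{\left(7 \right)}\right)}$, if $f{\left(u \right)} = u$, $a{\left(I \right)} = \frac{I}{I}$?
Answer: $- \frac{95}{5477416} \approx -1.7344 \cdot 10^{-5}$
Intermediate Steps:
$a{\left(I \right)} = 1$
$\frac{1}{-56852 + \left(\frac{a{\left(-4 \right)}}{-95} - 115 f{\left(7 \right)}\right)} = \frac{1}{-56852 + \left(1 \frac{1}{-95} - 805\right)} = \frac{1}{-56852 + \left(1 \left(- \frac{1}{95}\right) - 805\right)} = \frac{1}{-56852 - \frac{76476}{95}} = \frac{1}{- \frac{5477416}{95}} = - \frac{95}{5477416}$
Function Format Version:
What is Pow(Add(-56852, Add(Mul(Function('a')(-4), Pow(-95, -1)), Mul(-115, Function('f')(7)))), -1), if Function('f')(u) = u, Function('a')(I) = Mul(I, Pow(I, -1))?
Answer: Rational(-95, 5477416) ≈ -1.7344e-5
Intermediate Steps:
Function('a')(I) = 1
Pow(Add(-56852, Add(Mul(Function('a')(-4), Pow(-95, -1)), Mul(-115, Function('f')(7)))), -1) = Pow(Add(-56852, Add(Mul(1, Pow(-95, -1)), Mul(-115, 7))), -1) = Pow(Add(-56852, Add(Mul(1, Rational(-1, 95)), -805)), -1) = Pow(Add(-56852, Add(Rational(-1, 95), -805)), -1) = Pow(Add(-56852, Rational(-76476, 95)), -1) = Pow(Rational(-5477416, 95), -1) = Rational(-95, 5477416)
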